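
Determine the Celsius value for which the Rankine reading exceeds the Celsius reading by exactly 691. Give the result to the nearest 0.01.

249.16°C

Let C be the Celsius reading. The Rankine reading is R = 1.8·C + 491.67.
Require R - C = 691: (0.8)·C + 491.67 = 691.
C = (691 - 491.67) / (0.8) = 249.16.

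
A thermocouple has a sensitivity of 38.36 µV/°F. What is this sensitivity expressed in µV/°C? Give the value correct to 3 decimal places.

The quantity depends on a temperature interval, so only the ratio of degree sizes applies; the offset between the scales is irrelevant.
A change of 1°C is a change of 1.8°F, so per °C the value is 38.36 × 1.8 = 69.048.

69.048 µV/°C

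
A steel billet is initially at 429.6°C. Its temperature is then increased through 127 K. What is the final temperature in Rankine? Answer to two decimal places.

The 127 K change is an interval; Kelvin and Celsius degrees are the same size, so ΔC = +127°C.
Final Celsius temperature: 429.6000 + 127.0000 = 556.6000°C.
In Rankine: 556.6000 × 1.8 + 491.67 = 1493.55°R.

1493.55°R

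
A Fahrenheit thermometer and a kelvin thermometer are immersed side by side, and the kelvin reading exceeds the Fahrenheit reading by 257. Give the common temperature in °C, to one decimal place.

-19.8°C

Let x be the Fahrenheit reading; then the kelvin reading is 5/9·x + 255.372.
(5/9·x + 255.372) - x = 257  ⇒  (-4/9)·x = 1.62778  ⇒  x = -3.6625°F.
In Celsius: (-3.6625 - 32) × 5/9 = -19.8°C.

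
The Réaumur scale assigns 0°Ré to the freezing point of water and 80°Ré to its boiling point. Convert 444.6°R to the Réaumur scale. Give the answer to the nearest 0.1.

First in Celsius: (444.6 - 491.67) × 5/9 = -26.1500°C.
Linearly onto the Réaumur scale: 0 + (-26.1500 / 100) × (80 - 0) = -20.9°Ré.

-20.9°Ré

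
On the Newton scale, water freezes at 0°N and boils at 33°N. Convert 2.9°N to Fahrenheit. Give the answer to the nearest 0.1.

47.8°F

Linear interpolation between the fixed points: C = (2.9 - 0) × 100 / (33 - 0) = 8.7879°C.
Then 8.7879 × 1.8 + 32 = 47.8°F.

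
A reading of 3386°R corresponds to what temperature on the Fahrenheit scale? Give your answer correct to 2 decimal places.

In Celsius: (3386 - 491.67) × 5/9 = 1607.9611°C.
In Fahrenheit: 1607.9611 × 1.8 + 32 = 2926.33°F.

2926.33°F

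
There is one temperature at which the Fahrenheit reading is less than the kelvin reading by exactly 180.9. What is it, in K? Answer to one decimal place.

348.5 K

Let K be the kelvin reading. The Fahrenheit reading is F = 1.8·K - 459.67.
Require F - K = -180.9: (0.8)·K - 459.67 = -180.9.
K = (-180.9 + 459.67) / (0.8) = 348.5.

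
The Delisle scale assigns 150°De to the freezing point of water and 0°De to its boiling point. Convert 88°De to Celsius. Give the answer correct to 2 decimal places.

41.33°C

Linear interpolation between the fixed points: C = (88 - 150) × 100 / (0 - 150) = 41.3333°C.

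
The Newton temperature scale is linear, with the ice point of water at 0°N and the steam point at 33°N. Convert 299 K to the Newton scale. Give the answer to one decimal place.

8.5°N

First in Celsius: 299 - 273.15 = 25.8500°C.
Linearly onto the Newton scale: 0 + (25.8500 / 100) × (33 - 0) = 8.5°N.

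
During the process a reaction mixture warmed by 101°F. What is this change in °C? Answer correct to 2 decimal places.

56.11°C

Only the scale ratio 5/9 matters for a change in temperature.
101 × 5/9 = 56.11.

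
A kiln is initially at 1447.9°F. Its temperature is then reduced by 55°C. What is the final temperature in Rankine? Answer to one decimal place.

1808.6°R

Initial temperature in Celsius: (1447.9 - 32) × 5/9 = 786.6111°C.
Final Celsius temperature: 786.6111 - 55.0000 = 731.6111°C.
In Rankine: 731.6111 × 1.8 + 491.67 = 1808.6°R.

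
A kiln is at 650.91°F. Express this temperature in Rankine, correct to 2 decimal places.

In Celsius: (650.91 - 32) × 5/9 = 343.8389°C.
In Rankine: 343.8389 × 1.8 + 491.67 = 1110.58°R.

1110.58°R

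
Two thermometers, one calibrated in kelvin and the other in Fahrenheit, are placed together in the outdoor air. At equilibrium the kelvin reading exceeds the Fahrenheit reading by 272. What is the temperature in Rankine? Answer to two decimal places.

Let x be the kelvin reading; then the Fahrenheit reading is 1.8·x - 459.67.
(1.8·x - 459.67) - x = -272  ⇒  (0.8)·x = 187.67  ⇒  x = 234.5875 K.
In Celsius: 234.5875 - 273.15 = -38.5625°C.
In Rankine: -38.5625 × 1.8 + 491.67 = 422.26°R.

422.26°R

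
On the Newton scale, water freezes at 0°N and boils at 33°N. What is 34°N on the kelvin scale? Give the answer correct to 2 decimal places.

Linear interpolation between the fixed points: C = (34 - 0) × 100 / (33 - 0) = 103.0303°C.
Then 103.0303 + 273.15 = 376.18 K.

376.18 K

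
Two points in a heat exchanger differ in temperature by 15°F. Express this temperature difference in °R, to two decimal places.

Fahrenheit and Rankine degrees are the same size, so the interval is unchanged: 15.00.

15.00°R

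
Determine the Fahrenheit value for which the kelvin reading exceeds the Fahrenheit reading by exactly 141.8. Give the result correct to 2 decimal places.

Let F be the Fahrenheit reading. The kelvin reading is K = 5/9·F + 255.372.
Require K - F = 141.8: (-4/9)·F + 255.372 = 141.8.
F = (141.8 - 255.372) / (-4/9) = 255.54.

255.54°F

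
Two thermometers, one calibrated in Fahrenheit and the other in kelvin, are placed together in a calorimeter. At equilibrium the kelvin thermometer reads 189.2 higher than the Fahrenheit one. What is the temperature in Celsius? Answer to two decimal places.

64.94°C

Let x be the Fahrenheit reading; then the kelvin reading is 5/9·x + 255.372.
(5/9·x + 255.372) - x = 189.2  ⇒  (-4/9)·x = -66.1722  ⇒  x = 148.8875°F.
In Celsius: (148.8875 - 32) × 5/9 = 64.94°C.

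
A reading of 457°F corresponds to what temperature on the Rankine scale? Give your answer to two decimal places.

916.67°R

In Celsius: (457 - 32) × 5/9 = 236.1111°C.
In Rankine: 236.1111 × 1.8 + 491.67 = 916.67°R.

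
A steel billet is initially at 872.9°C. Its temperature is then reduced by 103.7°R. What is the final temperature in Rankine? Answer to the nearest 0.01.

The 103.7°R change is an interval, so only the factor 5/9 applies: -103.7 × 5/9 = -57.6111°C.
Final Celsius temperature: 872.9000 - 57.6111 = 815.2889°C.
In Rankine: 815.2889 × 1.8 + 491.67 = 1959.19°R.

1959.19°R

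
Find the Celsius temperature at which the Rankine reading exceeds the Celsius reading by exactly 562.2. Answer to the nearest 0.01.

Let C be the Celsius reading. The Rankine reading is R = 1.8·C + 491.67.
Require R - C = 562.2: (0.8)·C + 491.67 = 562.2.
C = (562.2 - 491.67) / (0.8) = 88.16.

88.16°C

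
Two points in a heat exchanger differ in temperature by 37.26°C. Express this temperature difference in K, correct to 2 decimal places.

Celsius and kelvin degrees are the same size, so the interval is unchanged: 37.26.

37.26 K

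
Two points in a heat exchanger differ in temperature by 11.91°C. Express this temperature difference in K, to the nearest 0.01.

Celsius and kelvin degrees are the same size, so the interval is unchanged: 11.91.

11.91 K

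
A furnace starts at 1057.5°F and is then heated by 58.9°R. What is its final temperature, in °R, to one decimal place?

Initial temperature in Celsius: (1057.5 - 32) × 5/9 = 569.7222°C.
The 58.9°R change is an interval, so only the factor 5/9 applies: +58.9 × 5/9 = +32.7222°C.
Final Celsius temperature: 569.7222 + 32.7222 = 602.4444°C.
In Rankine: 602.4444 × 1.8 + 491.67 = 1576.1°R.

1576.1°R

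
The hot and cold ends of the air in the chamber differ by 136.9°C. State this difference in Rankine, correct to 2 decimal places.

246.42°R

For a temperature interval the offset drops out; only the factor 1.8 applies.
136.9 × 1.8 = 246.42.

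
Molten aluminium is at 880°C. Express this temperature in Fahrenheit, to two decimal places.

In Fahrenheit: 880.0000 × 1.8 + 32 = 1616.00°F.

1616.00°F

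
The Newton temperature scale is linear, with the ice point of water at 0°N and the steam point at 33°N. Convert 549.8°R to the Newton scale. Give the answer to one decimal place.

First in Celsius: (549.8 - 491.67) × 5/9 = 32.2944°C.
Linearly onto the Newton scale: 0 + (32.2944 / 100) × (33 - 0) = 10.7°N.

10.7°N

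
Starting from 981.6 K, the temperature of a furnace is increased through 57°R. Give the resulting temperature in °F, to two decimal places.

1364.21°F

Initial temperature in Celsius: 981.6 - 273.15 = 708.4500°C.
The 57°R change is an interval, so only the factor 5/9 applies: +57 × 5/9 = +31.6667°C.
Final Celsius temperature: 708.4500 + 31.6667 = 740.1167°C.
In Fahrenheit: 740.1167 × 1.8 + 32 = 1364.21°F.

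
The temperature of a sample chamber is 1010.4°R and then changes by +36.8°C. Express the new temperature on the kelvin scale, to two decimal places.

Initial temperature in Celsius: (1010.4 - 491.67) × 5/9 = 288.1833°C.
Final Celsius temperature: 288.1833 + 36.8000 = 324.9833°C.
In kelvin: 324.9833 + 273.15 = 598.13 K.

598.13 K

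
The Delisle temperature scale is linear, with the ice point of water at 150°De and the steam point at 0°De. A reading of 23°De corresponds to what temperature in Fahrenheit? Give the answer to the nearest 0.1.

184.4°F

Linear interpolation between the fixed points: C = (23 - 150) × 100 / (0 - 150) = 84.6667°C.
Then 84.6667 × 1.8 + 32 = 184.4°F.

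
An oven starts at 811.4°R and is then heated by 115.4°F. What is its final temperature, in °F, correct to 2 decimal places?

467.13°F

Initial temperature in Celsius: (811.4 - 491.67) × 5/9 = 177.6278°C.
The 115.4°F change is an interval, so only the factor 5/9 applies: +115.4 × 5/9 = +64.1111°C.
Final Celsius temperature: 177.6278 + 64.1111 = 241.7389°C.
In Fahrenheit: 241.7389 × 1.8 + 32 = 467.13°F.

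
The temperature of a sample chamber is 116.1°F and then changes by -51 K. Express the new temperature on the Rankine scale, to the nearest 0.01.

Initial temperature in Celsius: (116.1 - 32) × 5/9 = 46.7222°C.
The 51 K change is an interval; Kelvin and Celsius degrees are the same size, so ΔC = -51°C.
Final Celsius temperature: 46.7222 - 51.0000 = -4.2778°C.
In Rankine: -4.2778 × 1.8 + 491.67 = 483.97°R.

483.97°R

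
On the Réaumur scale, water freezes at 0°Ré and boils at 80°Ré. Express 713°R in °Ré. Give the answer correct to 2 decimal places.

98.37°Ré

First in Celsius: (713 - 491.67) × 5/9 = 122.9611°C.
Linearly onto the Réaumur scale: 0 + (122.9611 / 100) × (80 - 0) = 98.37°Ré.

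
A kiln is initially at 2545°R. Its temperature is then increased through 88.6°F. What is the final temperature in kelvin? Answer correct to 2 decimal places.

Initial temperature in Celsius: (2545 - 491.67) × 5/9 = 1140.7389°C.
The 88.6°F change is an interval, so only the factor 5/9 applies: +88.6 × 5/9 = +49.2222°C.
Final Celsius temperature: 1140.7389 + 49.2222 = 1189.9611°C.
In kelvin: 1189.9611 + 273.15 = 1463.11 K.

1463.11 K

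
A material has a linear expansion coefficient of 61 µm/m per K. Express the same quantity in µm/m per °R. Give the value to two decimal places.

33.89 µm/m per °R

The quantity depends on a temperature interval, so only the ratio of degree sizes applies; the offset between the scales is irrelevant.
A change of 1°R is a change of 5/9 K, so per °R the value is 61 × 5/9 = 33.89.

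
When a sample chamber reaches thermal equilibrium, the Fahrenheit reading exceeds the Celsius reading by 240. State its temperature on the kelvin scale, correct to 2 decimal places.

533.15 K

Let x be the Celsius reading; then the Fahrenheit reading is 1.8·x + 32.
(1.8·x + 32) - x = 240  ⇒  (0.8)·x = 208  ⇒  x = 260.0000°C.
In kelvin: 260.0000 + 273.15 = 533.15 K.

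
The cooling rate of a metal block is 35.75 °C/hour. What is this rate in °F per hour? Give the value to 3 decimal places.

64.350 °F/hour

The quantity depends on a temperature interval, so only the ratio of degree sizes applies; the offset between the scales is irrelevant.
A change of 1°C is a change of 1.8°F, so 35.75 × 1.8 = 64.350.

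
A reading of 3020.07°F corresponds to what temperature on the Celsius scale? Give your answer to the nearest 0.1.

In Celsius: (3020.07 - 32) × 5/9 = 1660.0389°C.

1660.0°C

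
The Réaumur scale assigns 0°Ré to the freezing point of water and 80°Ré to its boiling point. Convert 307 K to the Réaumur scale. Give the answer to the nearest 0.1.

First in Celsius: 307 - 273.15 = 33.8500°C.
Linearly onto the Réaumur scale: 0 + (33.8500 / 100) × (80 - 0) = 27.1°Ré.

27.1°Ré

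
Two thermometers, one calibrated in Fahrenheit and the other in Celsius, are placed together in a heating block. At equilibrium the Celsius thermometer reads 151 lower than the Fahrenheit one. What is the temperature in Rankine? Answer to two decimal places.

759.42°R

Let x be the Fahrenheit reading; then the Celsius reading is 5/9·x - 17.7778.
(5/9·x - 17.7778) - x = -151  ⇒  (-4/9)·x = -133.222  ⇒  x = 299.7500°F.
In Celsius: (299.75 - 32) × 5/9 = 148.7500°C.
In Rankine: 148.7500 × 1.8 + 491.67 = 759.42°R.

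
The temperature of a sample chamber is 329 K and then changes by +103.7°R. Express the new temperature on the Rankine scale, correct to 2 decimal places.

695.90°R

Initial temperature in Celsius: 329 - 273.15 = 55.8500°C.
The 103.7°R change is an interval, so only the factor 5/9 applies: +103.7 × 5/9 = +57.6111°C.
Final Celsius temperature: 55.8500 + 57.6111 = 113.4611°C.
In Rankine: 113.4611 × 1.8 + 491.67 = 695.90°R.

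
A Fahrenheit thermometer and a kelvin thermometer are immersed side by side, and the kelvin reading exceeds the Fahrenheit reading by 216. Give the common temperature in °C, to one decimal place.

31.4°C

Let x be the Fahrenheit reading; then the kelvin reading is 5/9·x + 255.372.
(5/9·x + 255.372) - x = 216  ⇒  (-4/9)·x = -39.3722  ⇒  x = 88.5875°F.
In Celsius: (88.5875 - 32) × 5/9 = 31.4°C.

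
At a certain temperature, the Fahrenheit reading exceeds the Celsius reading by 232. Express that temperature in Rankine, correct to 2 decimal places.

Let x be the Celsius reading; then the Fahrenheit reading is 1.8·x + 32.
(1.8·x + 32) - x = 232  ⇒  (0.8)·x = 200  ⇒  x = 250.0000°C.
In Rankine: 250.0000 × 1.8 + 491.67 = 941.67°R.

941.67°R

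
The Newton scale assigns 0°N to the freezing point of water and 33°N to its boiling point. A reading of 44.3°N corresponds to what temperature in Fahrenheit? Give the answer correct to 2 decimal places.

Linear interpolation between the fixed points: C = (44.3 - 0) × 100 / (33 - 0) = 134.2424°C.
Then 134.2424 × 1.8 + 32 = 273.64°F.

273.64°F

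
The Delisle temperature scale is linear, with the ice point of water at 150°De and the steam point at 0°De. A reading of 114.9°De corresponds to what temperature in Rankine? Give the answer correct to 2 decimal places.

533.79°R

Linear interpolation between the fixed points: C = (114.9 - 150) × 100 / (0 - 150) = 23.4000°C.
Then 23.4000 × 1.8 + 491.67 = 533.79°R.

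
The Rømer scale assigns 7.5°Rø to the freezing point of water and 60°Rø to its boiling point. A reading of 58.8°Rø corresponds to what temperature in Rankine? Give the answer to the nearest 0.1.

667.6°R

Linear interpolation between the fixed points: C = (58.8 - 7.5) × 100 / (60 - 7.5) = 97.7143°C.
Then 97.7143 × 1.8 + 491.67 = 667.6°R.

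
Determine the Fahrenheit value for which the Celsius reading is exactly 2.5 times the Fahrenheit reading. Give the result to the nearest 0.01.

-9.14°F

Let F be the Fahrenheit reading. The Celsius reading is C = 5/9·F - 17.7778.
Require C = 2.5·F: 5/9·F - 17.7778 = 2.5·F.
(-35/18)·F = 17.7778  ⇒  F = -9.14.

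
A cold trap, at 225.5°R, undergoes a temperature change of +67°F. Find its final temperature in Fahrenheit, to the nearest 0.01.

Initial temperature in Celsius: (225.5 - 491.67) × 5/9 = -147.8722°C.
The 67°F change is an interval, so only the factor 5/9 applies: +67 × 5/9 = +37.2222°C.
Final Celsius temperature: -147.8722 + 37.2222 = -110.6500°C.
In Fahrenheit: -110.6500 × 1.8 + 32 = -167.17°F.

-167.17°F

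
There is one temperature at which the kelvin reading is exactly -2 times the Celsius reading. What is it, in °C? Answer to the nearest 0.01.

-91.05°C

Let C be the Celsius reading. The kelvin reading is K = 1·C + 273.15.
Require K = -2·C: 1·C + 273.15 = -2·C.
(3)·C = -273.15  ⇒  C = -91.05.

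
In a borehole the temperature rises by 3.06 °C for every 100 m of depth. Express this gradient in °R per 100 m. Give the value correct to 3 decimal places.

5.508 °R/100 m

Since only a temperature interval is involved, the additive offset between the scales drops out.
A change of 1°C is a change of 1.8°R, so 3.06 × 1.8 = 5.508.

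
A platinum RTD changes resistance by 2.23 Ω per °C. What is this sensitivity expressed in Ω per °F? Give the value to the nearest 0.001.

The quantity depends on a temperature interval, so only the ratio of degree sizes applies; the offset between the scales is irrelevant.
A change of 1°F is a change of 5/9°C, so per °F the value is 2.23 × 5/9 = 1.239.

1.239 Ω per °F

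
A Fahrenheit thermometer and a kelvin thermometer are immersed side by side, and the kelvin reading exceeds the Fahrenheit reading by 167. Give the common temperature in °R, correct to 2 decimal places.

658.51°R

Let x be the Fahrenheit reading; then the kelvin reading is 5/9·x + 255.372.
(5/9·x + 255.372) - x = 167  ⇒  (-4/9)·x = -88.3722  ⇒  x = 198.8375°F.
In Celsius: (198.8375 - 32) × 5/9 = 92.6875°C.
In Rankine: 92.6875 × 1.8 + 491.67 = 658.51°R.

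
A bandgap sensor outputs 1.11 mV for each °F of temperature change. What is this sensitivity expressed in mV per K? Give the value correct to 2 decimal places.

2.00 mV per K

The quantity depends on a temperature interval, so only the ratio of degree sizes applies; the offset between the scales is irrelevant.
A change of 1 K is a change of 1.8°F, so per K the value is 1.11 × 1.8 = 2.00.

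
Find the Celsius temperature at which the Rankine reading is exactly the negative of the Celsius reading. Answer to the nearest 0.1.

Let C be the Celsius reading. The Rankine reading is R = 1.8·C + 491.67.
Require R = -1·C: 1.8·C + 491.67 = -1·C.
(2.8)·C = -491.67  ⇒  C = -175.6.

-175.6°C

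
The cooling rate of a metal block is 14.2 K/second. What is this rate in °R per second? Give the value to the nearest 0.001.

25.560 °R/second

The quantity depends on a temperature interval, so only the ratio of degree sizes applies; the offset between the scales is irrelevant.
A change of 1 K is a change of 1.8°R, so 14.2 × 1.8 = 25.560.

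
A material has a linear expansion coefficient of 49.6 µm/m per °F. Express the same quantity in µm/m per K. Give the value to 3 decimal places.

The quantity depends on a temperature interval, so only the ratio of degree sizes applies; the offset between the scales is irrelevant.
A change of 1 K is a change of 1.8°F, so per K the value is 49.6 × 1.8 = 89.280.

89.280 µm/m per K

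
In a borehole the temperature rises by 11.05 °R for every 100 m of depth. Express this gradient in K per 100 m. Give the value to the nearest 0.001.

The quantity depends on a temperature interval, so only the ratio of degree sizes applies; the offset between the scales is irrelevant.
A change of 1°R is a change of 5/9 K, so 11.05 × 5/9 = 6.139.

6.139 K/100 m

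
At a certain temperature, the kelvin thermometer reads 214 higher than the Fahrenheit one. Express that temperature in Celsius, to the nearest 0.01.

Let x be the Fahrenheit reading; then the kelvin reading is 5/9·x + 255.372.
(5/9·x + 255.372) - x = 214  ⇒  (-4/9)·x = -41.3722  ⇒  x = 93.0875°F.
In Celsius: (93.0875 - 32) × 5/9 = 33.94°C.

33.94°C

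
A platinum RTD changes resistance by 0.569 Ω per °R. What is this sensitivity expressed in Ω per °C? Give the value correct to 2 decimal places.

1.02 Ω per °C

Since only a temperature interval is involved, the additive offset between the scales drops out.
A change of 1°C is a change of 1.8°R, so per °C the value is 0.569 × 1.8 = 1.02.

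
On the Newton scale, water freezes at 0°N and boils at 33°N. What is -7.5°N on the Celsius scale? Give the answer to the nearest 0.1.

Linear interpolation between the fixed points: C = (-7.5 - 0) × 100 / (33 - 0) = -22.7273°C.

-22.7°C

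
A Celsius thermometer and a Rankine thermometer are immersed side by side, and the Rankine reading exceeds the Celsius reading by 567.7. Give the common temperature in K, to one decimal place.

368.2 K

Let x be the Celsius reading; then the Rankine reading is 1.8·x + 491.67.
(1.8·x + 491.67) - x = 567.7  ⇒  (0.8)·x = 76.03  ⇒  x = 95.0375°C.
In kelvin: 95.0375 + 273.15 = 368.2 K.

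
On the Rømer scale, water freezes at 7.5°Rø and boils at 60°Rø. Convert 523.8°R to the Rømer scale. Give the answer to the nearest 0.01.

First in Celsius: (523.8 - 491.67) × 5/9 = 17.8500°C.
Linearly onto the Rømer scale: 7.5 + (17.8500 / 100) × (60 - 7.5) = 16.87°Rø.

16.87°Rø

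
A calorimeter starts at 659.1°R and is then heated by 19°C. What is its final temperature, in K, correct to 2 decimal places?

Initial temperature in Celsius: (659.1 - 491.67) × 5/9 = 93.0167°C.
Final Celsius temperature: 93.0167 + 19.0000 = 112.0167°C.
In kelvin: 112.0167 + 273.15 = 385.17 K.

385.17 K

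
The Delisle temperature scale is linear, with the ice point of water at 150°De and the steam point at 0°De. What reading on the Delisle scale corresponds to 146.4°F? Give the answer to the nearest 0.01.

First in Celsius: (146.4 - 32) × 5/9 = 63.5556°C.
Linearly onto the Delisle scale: 150 + (63.5556 / 100) × (0 - 150) = 54.67°De.

54.67°De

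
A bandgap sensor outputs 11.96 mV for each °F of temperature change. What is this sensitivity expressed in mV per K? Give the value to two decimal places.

21.53 mV per K

The quantity depends on a temperature interval, so only the ratio of degree sizes applies; the offset between the scales is irrelevant.
A change of 1 K is a change of 1.8°F, so per K the value is 11.96 × 1.8 = 21.53.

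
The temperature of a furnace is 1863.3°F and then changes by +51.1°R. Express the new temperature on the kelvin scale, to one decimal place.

Initial temperature in Celsius: (1863.3 - 32) × 5/9 = 1017.3889°C.
The 51.1°R change is an interval, so only the factor 5/9 applies: +51.1 × 5/9 = +28.3889°C.
Final Celsius temperature: 1017.3889 + 28.3889 = 1045.7778°C.
In kelvin: 1045.7778 + 273.15 = 1318.9 K.

1318.9 K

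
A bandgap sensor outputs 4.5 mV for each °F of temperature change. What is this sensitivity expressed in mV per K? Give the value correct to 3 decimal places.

8.100 mV per K

The quantity depends on a temperature interval, so only the ratio of degree sizes applies; the offset between the scales is irrelevant.
A change of 1 K is a change of 1.8°F, so per K the value is 4.5 × 1.8 = 8.100.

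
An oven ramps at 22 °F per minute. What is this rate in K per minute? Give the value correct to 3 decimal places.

The quantity depends on a temperature interval, so only the ratio of degree sizes applies; the offset between the scales is irrelevant.
A change of 1°F is a change of 5/9 K, so 22 × 5/9 = 12.222.

12.222 K/minute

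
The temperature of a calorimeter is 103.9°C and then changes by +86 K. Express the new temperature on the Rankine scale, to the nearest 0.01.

The 86 K change is an interval; Kelvin and Celsius degrees are the same size, so ΔC = +86°C.
Final Celsius temperature: 103.9000 + 86.0000 = 189.9000°C.
In Rankine: 189.9000 × 1.8 + 491.67 = 833.49°R.

833.49°R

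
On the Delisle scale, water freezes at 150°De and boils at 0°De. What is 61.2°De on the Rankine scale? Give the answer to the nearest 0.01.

598.23°R

Linear interpolation between the fixed points: C = (61.2 - 150) × 100 / (0 - 150) = 59.2000°C.
Then 59.2000 × 1.8 + 491.67 = 598.23°R.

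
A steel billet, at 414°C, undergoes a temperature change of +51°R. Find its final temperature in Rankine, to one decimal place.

The 51°R change is an interval, so only the factor 5/9 applies: +51 × 5/9 = +28.3333°C.
Final Celsius temperature: 414.0000 + 28.3333 = 442.3333°C.
In Rankine: 442.3333 × 1.8 + 491.67 = 1287.9°R.

1287.9°R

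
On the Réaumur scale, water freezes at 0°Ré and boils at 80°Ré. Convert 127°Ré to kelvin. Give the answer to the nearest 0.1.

Linear interpolation between the fixed points: C = (127 - 0) × 100 / (80 - 0) = 158.7500°C.
Then 158.7500 + 273.15 = 431.9 K.

431.9 K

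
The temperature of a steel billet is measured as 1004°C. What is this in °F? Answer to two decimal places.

In Fahrenheit: 1004.0000 × 1.8 + 32 = 1839.20°F.

1839.20°F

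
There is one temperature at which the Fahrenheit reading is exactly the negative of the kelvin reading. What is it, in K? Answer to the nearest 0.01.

164.17 K

Let K be the kelvin reading. The Fahrenheit reading is F = 1.8·K - 459.67.
Require F = -1·K: 1.8·K - 459.67 = -1·K.
(2.8)·K = 459.67  ⇒  K = 164.17.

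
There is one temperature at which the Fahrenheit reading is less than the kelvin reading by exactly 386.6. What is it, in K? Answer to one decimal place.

Let K be the kelvin reading. The Fahrenheit reading is F = 1.8·K - 459.67.
Require F - K = -386.6: (0.8)·K - 459.67 = -386.6.
K = (-386.6 + 459.67) / (0.8) = 91.3.

91.3 K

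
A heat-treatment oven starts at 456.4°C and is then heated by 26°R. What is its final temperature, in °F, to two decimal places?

The 26°R change is an interval, so only the factor 5/9 applies: +26 × 5/9 = +14.4444°C.
Final Celsius temperature: 456.4000 + 14.4444 = 470.8444°C.
In Fahrenheit: 470.8444 × 1.8 + 32 = 879.52°F.

879.52°F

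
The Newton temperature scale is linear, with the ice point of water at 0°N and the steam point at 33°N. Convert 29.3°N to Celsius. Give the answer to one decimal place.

88.8°C

Linear interpolation between the fixed points: C = (29.3 - 0) × 100 / (33 - 0) = 88.7879°C.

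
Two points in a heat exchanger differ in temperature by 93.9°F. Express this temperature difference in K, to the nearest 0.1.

An interval of 1°F corresponds to 5/9 K.
93.9 × 5/9 = 52.2.

52.2 K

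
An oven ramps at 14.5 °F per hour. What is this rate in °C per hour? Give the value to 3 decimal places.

8.056 °C/hour

The quantity depends on a temperature interval, so only the ratio of degree sizes applies; the offset between the scales is irrelevant.
A change of 1°F is a change of 5/9°C, so 14.5 × 5/9 = 8.056.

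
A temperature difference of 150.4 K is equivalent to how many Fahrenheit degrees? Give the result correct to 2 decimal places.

270.72°F

An interval of 1 K corresponds to 1.8°F.
150.4 × 1.8 = 270.72.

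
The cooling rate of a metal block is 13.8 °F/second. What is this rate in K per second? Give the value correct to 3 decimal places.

7.667 K/second

The quantity depends on a temperature interval, so only the ratio of degree sizes applies; the offset between the scales is irrelevant.
A change of 1°F is a change of 5/9 K, so 13.8 × 5/9 = 7.667.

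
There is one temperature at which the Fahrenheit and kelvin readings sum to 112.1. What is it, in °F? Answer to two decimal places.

-92.10°F

Let F be the Fahrenheit reading. The kelvin reading is K = 5/9·F + 255.372.
Require F + K = 112.1: (14/9)·F + 255.372 = 112.1.
F = (112.1 - 255.372) / (14/9) = -92.10.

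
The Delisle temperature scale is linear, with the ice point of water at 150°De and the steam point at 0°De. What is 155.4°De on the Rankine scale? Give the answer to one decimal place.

Linear interpolation between the fixed points: C = (155.4 - 150) × 100 / (0 - 150) = -3.6000°C.
Then -3.6000 × 1.8 + 491.67 = 485.2°R.

485.2°R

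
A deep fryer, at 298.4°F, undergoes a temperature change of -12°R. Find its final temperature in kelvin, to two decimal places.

414.48 K

Initial temperature in Celsius: (298.4 - 32) × 5/9 = 148.0000°C.
The 12°R change is an interval, so only the factor 5/9 applies: -12 × 5/9 = -6.6667°C.
Final Celsius temperature: 148.0000 - 6.6667 = 141.3333°C.
In kelvin: 141.3333 + 273.15 = 414.48 K.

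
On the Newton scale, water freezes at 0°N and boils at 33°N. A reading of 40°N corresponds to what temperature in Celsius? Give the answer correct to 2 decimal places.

121.21°C

Linear interpolation between the fixed points: C = (40 - 0) × 100 / (33 - 0) = 121.2121°C.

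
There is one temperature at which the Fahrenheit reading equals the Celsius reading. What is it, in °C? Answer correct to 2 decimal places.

Let C be the Celsius reading. The Fahrenheit reading is F = 1.8·C + 32.
Set F = C: 1.8·C + 32 = C.
(0.8)·C = -32  ⇒  C = -40.00.

-40.00°C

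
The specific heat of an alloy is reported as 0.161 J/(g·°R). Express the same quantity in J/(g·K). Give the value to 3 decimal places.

Since only a temperature interval is involved, the additive offset between the scales drops out.
A change of 1 K is a change of 1.8°R, so per K the value is 0.161 × 1.8 = 0.290.

0.290 J/(g·K)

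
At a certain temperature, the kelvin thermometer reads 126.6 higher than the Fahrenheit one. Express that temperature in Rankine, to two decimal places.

Let x be the Fahrenheit reading; then the kelvin reading is 5/9·x + 255.372.
(5/9·x + 255.372) - x = 126.6  ⇒  (-4/9)·x = -128.772  ⇒  x = 289.7375°F.
In Celsius: (289.7375 - 32) × 5/9 = 143.1875°C.
In Rankine: 143.1875 × 1.8 + 491.67 = 749.41°R.

749.41°R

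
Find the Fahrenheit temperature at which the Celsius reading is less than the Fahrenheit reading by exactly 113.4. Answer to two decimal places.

Let F be the Fahrenheit reading. The Celsius reading is C = 5/9·F - 17.7778.
Require C - F = -113.4: (-4/9)·F - 17.7778 = -113.4.
F = (-113.4 + 17.7778) / (-4/9) = 215.15.

215.15°F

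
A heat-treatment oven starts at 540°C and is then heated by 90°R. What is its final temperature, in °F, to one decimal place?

The 90°R change is an interval, so only the factor 5/9 applies: +90 × 5/9 = +50.0000°C.
Final Celsius temperature: 540.0000 + 50.0000 = 590.0000°C.
In Fahrenheit: 590.0000 × 1.8 + 32 = 1094.0°F.

1094.0°F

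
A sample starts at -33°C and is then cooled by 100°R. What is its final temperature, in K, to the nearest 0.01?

The 100°R change is an interval, so only the factor 5/9 applies: -100 × 5/9 = -55.5556°C.
Final Celsius temperature: -33.0000 - 55.5556 = -88.5556°C.
In kelvin: -88.5556 + 273.15 = 184.59 K.

184.59 K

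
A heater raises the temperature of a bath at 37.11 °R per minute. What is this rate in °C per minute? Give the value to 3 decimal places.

20.617 °C/minute

Since only a temperature interval is involved, the additive offset between the scales drops out.
A change of 1°R is a change of 5/9°C, so 37.11 × 5/9 = 20.617.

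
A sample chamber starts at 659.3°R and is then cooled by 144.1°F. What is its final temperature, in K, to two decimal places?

Initial temperature in Celsius: (659.3 - 491.67) × 5/9 = 93.1278°C.
The 144.1°F change is an interval, so only the factor 5/9 applies: -144.1 × 5/9 = -80.0556°C.
Final Celsius temperature: 93.1278 - 80.0556 = 13.0722°C.
In kelvin: 13.0722 + 273.15 = 286.22 K.

286.22 K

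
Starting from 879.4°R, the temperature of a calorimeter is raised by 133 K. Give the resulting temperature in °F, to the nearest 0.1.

Initial temperature in Celsius: (879.4 - 491.67) × 5/9 = 215.4056°C.
The 133 K change is an interval; Kelvin and Celsius degrees are the same size, so ΔC = +133°C.
Final Celsius temperature: 215.4056 + 133.0000 = 348.4056°C.
In Fahrenheit: 348.4056 × 1.8 + 32 = 659.1°F.

659.1°F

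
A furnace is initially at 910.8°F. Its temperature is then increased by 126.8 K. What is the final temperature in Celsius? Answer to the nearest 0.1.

Initial temperature in Celsius: (910.8 - 32) × 5/9 = 488.2222°C.
The 126.8 K change is an interval; Kelvin and Celsius degrees are the same size, so ΔC = +126.8°C.
Final Celsius temperature: 488.2222 + 126.8000 = 615.0222°C.

615.0°C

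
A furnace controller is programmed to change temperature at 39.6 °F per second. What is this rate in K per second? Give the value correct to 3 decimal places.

Since only a temperature interval is involved, the additive offset between the scales drops out.
A change of 1°F is a change of 5/9 K, so 39.6 × 5/9 = 22.000.

22.000 K/second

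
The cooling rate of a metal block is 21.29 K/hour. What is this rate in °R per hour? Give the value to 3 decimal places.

38.322 °R/hour

Since only a temperature interval is involved, the additive offset between the scales drops out.
A change of 1 K is a change of 1.8°R, so 21.29 × 1.8 = 38.322.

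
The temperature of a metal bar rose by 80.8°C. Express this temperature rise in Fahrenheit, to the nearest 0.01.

145.44°F

Only the scale ratio 1.8 matters for a change in temperature.
80.8 × 1.8 = 145.44.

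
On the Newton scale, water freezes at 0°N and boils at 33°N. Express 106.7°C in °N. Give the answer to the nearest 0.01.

35.21°N

Linearly onto the Newton scale: 0 + (106.7000 / 100) × (33 - 0) = 35.21°N.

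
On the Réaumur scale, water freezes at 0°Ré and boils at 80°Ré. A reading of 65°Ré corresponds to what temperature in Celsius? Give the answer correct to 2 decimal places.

81.25°C

Linear interpolation between the fixed points: C = (65 - 0) × 100 / (80 - 0) = 81.2500°C.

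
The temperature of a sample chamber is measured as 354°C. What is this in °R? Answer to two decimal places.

1128.87°R

In Rankine: 354.0000 × 1.8 + 491.67 = 1128.87°R.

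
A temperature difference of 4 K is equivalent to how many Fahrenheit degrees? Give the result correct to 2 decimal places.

An interval of 1 K corresponds to 1.8°F.
4 × 1.8 = 7.20.

7.20°F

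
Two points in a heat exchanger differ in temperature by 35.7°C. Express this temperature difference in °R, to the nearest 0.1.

For a temperature interval the offset drops out; only the factor 1.8 applies.
35.7 × 1.8 = 64.3.

64.3°R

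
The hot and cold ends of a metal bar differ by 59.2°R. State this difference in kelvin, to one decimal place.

For a temperature interval the offset drops out; only the factor 5/9 applies.
59.2 × 5/9 = 32.9.

32.9 K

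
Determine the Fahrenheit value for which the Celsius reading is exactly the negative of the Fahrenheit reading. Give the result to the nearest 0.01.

11.43°F

Let F be the Fahrenheit reading. The Celsius reading is C = 5/9·F - 17.7778.
Require C = -1·F: 5/9·F - 17.7778 = -1·F.
(14/9)·F = 17.7778  ⇒  F = 11.43.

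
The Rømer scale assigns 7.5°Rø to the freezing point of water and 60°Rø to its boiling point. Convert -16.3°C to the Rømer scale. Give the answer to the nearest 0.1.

Linearly onto the Rømer scale: 7.5 + (-16.3000 / 100) × (60 - 7.5) = -1.1°Rø.

-1.1°Rø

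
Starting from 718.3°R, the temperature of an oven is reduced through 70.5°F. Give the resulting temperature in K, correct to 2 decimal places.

359.89 K

Initial temperature in Celsius: (718.3 - 491.67) × 5/9 = 125.9056°C.
The 70.5°F change is an interval, so only the factor 5/9 applies: -70.5 × 5/9 = -39.1667°C.
Final Celsius temperature: 125.9056 - 39.1667 = 86.7389°C.
In kelvin: 86.7389 + 273.15 = 359.89 K.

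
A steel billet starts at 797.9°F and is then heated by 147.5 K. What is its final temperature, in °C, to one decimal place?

573.0°C

Initial temperature in Celsius: (797.9 - 32) × 5/9 = 425.5000°C.
The 147.5 K change is an interval; Kelvin and Celsius degrees are the same size, so ΔC = +147.5°C.
Final Celsius temperature: 425.5000 + 147.5000 = 573.0000°C.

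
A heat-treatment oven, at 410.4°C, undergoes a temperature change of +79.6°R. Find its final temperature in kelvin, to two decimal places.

727.77 K

The 79.6°R change is an interval, so only the factor 5/9 applies: +79.6 × 5/9 = +44.2222°C.
Final Celsius temperature: 410.4000 + 44.2222 = 454.6222°C.
In kelvin: 454.6222 + 273.15 = 727.77 K.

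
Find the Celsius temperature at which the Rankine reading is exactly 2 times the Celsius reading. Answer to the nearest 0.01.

2458.35°C

Let C be the Celsius reading. The Rankine reading is R = 1.8·C + 491.67.
Require R = 2·C: 1.8·C + 491.67 = 2·C.
(-0.2)·C = -491.67  ⇒  C = 2458.35.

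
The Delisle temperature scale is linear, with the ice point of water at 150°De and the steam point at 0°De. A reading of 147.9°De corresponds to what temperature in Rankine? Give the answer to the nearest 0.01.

Linear interpolation between the fixed points: C = (147.9 - 150) × 100 / (0 - 150) = 1.4000°C.
Then 1.4000 × 1.8 + 491.67 = 494.19°R.

494.19°R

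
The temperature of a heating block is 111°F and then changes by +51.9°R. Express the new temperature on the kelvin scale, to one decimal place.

345.9 K

Initial temperature in Celsius: (111 - 32) × 5/9 = 43.8889°C.
The 51.9°R change is an interval, so only the factor 5/9 applies: +51.9 × 5/9 = +28.8333°C.
Final Celsius temperature: 43.8889 + 28.8333 = 72.7222°C.
In kelvin: 72.7222 + 273.15 = 345.9 K.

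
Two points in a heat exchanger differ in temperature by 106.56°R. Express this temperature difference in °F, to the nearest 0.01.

Rankine and Fahrenheit degrees are the same size, so the interval is unchanged: 106.56.

106.56°F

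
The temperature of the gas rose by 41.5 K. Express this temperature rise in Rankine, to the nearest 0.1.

74.7°R

Only the scale ratio 1.8 matters for a change in temperature.
41.5 × 1.8 = 74.7.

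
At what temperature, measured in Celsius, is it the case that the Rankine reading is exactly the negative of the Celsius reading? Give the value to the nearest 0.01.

-175.60°C

Let C be the Celsius reading. The Rankine reading is R = 1.8·C + 491.67.
Require R = -1·C: 1.8·C + 491.67 = -1·C.
(2.8)·C = -491.67  ⇒  C = -175.60.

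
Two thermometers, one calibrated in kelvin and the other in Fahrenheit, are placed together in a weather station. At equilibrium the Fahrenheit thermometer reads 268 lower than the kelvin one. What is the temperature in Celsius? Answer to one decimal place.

Let x be the kelvin reading; then the Fahrenheit reading is 1.8·x - 459.67.
(1.8·x - 459.67) - x = -268  ⇒  (0.8)·x = 191.67  ⇒  x = 239.5875 K.
In Celsius: 239.5875 - 273.15 = -33.6°C.

-33.6°C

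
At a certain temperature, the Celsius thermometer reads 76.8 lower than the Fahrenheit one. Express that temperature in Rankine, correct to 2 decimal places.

592.47°R

Let x be the Fahrenheit reading; then the Celsius reading is 5/9·x - 17.7778.
(5/9·x - 17.7778) - x = -76.8  ⇒  (-4/9)·x = -59.0222  ⇒  x = 132.8000°F.
In Celsius: (132.8 - 32) × 5/9 = 56.0000°C.
In Rankine: 56.0000 × 1.8 + 491.67 = 592.47°R.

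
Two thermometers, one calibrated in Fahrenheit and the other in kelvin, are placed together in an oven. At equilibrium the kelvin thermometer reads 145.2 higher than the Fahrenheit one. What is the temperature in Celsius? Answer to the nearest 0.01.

Let x be the Fahrenheit reading; then the kelvin reading is 5/9·x + 255.372.
(5/9·x + 255.372) - x = 145.2  ⇒  (-4/9)·x = -110.172  ⇒  x = 247.8875°F.
In Celsius: (247.8875 - 32) × 5/9 = 119.94°C.

119.94°C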